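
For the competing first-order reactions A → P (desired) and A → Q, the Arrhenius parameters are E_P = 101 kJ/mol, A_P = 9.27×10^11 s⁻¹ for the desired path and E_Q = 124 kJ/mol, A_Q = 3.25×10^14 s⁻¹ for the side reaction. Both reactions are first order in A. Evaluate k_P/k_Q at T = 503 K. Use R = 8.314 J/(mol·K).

With equal orders, S_{P/Q} = k_P/k_Q = (A_P/A_Q)·exp[(E_Q−E_P)/(RT)].
(E_Q−E_P)/(RT) = (124−101)×10³/(8.314×503) = 23000/4182 = 5.500.
k_P/k_Q = (9.27×10^11/3.25×10^14)·exp(5.500) = 0.002852 × 244.7 = 0.698.

0.698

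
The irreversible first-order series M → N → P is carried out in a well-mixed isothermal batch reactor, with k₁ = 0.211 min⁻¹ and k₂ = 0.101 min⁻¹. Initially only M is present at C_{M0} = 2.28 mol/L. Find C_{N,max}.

1.16 mol/L

At the optimum, C_{N,max}/C_{M0} = (k₁/k₂)^[k₂/(k₂−k₁)].
= (0.211/0.101)^(0.101/(0.101−0.211)) = (2.089)^(-0.9182) = 0.5084.
C_{N,max} = 0.5084×2.28 = 1.16 mol/L.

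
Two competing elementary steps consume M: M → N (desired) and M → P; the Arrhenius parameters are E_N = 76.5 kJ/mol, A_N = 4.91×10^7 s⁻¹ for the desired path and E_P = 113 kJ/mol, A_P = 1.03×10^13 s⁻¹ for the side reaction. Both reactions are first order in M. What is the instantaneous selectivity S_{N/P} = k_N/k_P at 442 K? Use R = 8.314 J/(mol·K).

0.0982

With equal orders, S_{N/P} = k_N/k_P = (A_N/A_P)·exp[(E_P−E_N)/(RT)].
(E_P−E_N)/(RT) = (113−76.5)×10³/(8.314×442) = 36500/3675 = 9.933.
k_N/k_P = (4.91×10^7/1.03×10^13)·exp(9.933) = 4.767×10^-6 × 20590 = 0.0982.
Since E_N < E_P, lowering the temperature improves selectivity toward N.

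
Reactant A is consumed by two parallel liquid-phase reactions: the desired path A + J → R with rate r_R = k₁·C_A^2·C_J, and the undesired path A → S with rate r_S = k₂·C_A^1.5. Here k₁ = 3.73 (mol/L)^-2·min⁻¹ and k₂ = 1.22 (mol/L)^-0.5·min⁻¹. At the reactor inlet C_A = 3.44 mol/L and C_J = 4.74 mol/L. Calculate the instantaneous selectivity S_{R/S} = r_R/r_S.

S_{R/S} = r_R/r_S = (k₁·C_A^2·C_J)/(k₂·C_A^1.5) = (k₁/k₂)·C_A^0.5·C_J.
= (3.73×3.440^2×4.740) / (1.22×3.440^1.5) = 209.2/7.784 = 26.9.
Since the desired path is higher order in A, keeping C_A high (PFR or concentrated feed) favours R.

26.9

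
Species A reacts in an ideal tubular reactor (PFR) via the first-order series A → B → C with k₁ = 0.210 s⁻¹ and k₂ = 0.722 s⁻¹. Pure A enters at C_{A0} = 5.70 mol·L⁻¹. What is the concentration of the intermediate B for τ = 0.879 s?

The intermediate concentration in a first-order A→B→C sequence is C_B = k₁C_{A0}(e^(−k₁τ) − e^(−k₂τ))/(k₂−k₁).
e^(−k₁τ) = e^(−0.210×0.879) = e^(−0.1846) = 0.8314; e^(−k₂τ) = e^(−0.6346) = 0.5301.
C_B = 0.210×5.70/(0.722−0.210) × (0.8314−0.5301) = 2.338×0.3013 = 0.7044 mol·L⁻¹.

0.704 mol·L⁻¹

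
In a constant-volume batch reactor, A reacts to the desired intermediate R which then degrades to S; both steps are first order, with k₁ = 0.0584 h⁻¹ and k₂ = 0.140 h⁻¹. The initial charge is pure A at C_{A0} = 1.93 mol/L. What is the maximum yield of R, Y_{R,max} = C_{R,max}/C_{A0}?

0.223

At the optimum, C_{R,max}/C_{A0} = (k₁/k₂)^[k₂/(k₂−k₁)].
= (0.0584/0.140)^(0.140/(0.140−0.0584)) = (0.4171)^(1.716) = 0.2231.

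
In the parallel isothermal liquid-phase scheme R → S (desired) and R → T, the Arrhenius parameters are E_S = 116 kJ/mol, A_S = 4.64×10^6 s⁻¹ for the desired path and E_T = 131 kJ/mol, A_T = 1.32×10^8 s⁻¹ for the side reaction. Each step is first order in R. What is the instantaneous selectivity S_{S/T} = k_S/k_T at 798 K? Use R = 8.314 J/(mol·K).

k_S/k_T = (A_S/A_T)·exp[−(E_S−E_T)/(RT)] = (A_S/A_T)·exp[(E_T−E_S)/(RT)].
(E_T−E_S)/(RT) = (131−116)×10³/(8.314×798) = 15000/6635 = 2.261.
k_S/k_T = (4.64×10^6/1.32×10^8)·exp(2.261) = 0.03515 × 9.592 = 0.337.
Since E_S < E_T, lowering the temperature improves selectivity toward S.

0.337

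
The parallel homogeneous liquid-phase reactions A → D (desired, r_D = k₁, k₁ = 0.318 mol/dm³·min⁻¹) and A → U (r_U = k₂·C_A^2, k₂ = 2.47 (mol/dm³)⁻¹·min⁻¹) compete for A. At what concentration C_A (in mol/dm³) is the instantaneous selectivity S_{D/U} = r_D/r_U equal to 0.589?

S_{D/U} = (k₁/k₂)·C_A^-2 ⇒ C_A = (S·k₂/k₁)^(-0.5).
= (0.589×2.47/0.318)^(-0.5) = (4.575)^(-0.5) = 0.468 mol/dm³.

0.468 mol/dm³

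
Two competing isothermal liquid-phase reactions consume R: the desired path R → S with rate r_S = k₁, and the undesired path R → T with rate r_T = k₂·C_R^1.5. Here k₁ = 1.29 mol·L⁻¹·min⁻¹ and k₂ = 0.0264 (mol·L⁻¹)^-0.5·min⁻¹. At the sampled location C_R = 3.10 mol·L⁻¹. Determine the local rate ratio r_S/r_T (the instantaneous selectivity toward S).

S_{S/T} = r_S/r_T = (k₁)/(k₂·C_R^1.5) = (k₁/k₂)·C_R^-1.5.
= (1.29) / (0.0264×3.100^1.5) = 1.290/0.1441 = 8.95.

8.95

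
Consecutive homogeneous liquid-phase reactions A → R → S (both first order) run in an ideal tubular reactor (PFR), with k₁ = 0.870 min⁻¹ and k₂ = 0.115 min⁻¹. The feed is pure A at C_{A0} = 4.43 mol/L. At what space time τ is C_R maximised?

Setting dC_R/dτ = 0 gives τ_opt = ln(k₂/k₁)/(k₂−k₁).
= ln(0.115/0.870)/(0.115−0.870) = ln(0.1322)/-0.7550 = -2.024/-0.7550 = 2.68 min.

2.68 min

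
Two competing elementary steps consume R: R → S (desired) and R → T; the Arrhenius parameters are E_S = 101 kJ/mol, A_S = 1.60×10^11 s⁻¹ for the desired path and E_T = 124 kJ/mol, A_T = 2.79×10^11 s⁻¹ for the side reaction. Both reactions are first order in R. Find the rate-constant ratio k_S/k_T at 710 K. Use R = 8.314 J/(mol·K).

Since both paths have the same order in R, the concentration cancels and S_{S/T} = k_S/k_T = (A_S/A_T)·exp[(E_T−E_S)/(RT)].
(E_T−E_S)/(RT) = (124−101)×10³/(8.314×710) = 23000/5903 = 3.896.
k_S/k_T = (1.60×10^11/2.79×10^11)·exp(3.896) = 0.5735 × 49.22 = 28.2.

28.2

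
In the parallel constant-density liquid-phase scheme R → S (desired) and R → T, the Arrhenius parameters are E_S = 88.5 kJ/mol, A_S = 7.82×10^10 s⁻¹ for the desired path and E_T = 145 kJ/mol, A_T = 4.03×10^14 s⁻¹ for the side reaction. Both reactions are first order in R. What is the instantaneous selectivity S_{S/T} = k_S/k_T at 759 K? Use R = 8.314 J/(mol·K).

1.50

Since both paths have the same order in R, the concentration cancels and S_{S/T} = k_S/k_T = (A_S/A_T)·exp[(E_T−E_S)/(RT)].
(E_T−E_S)/(RT) = (145−88.5)×10³/(8.314×759) = 56500/6310 = 8.954.
k_S/k_T = (7.82×10^10/4.03×10^14)·exp(8.954) = 1.940×10^-4 × 7736 = 1.50.
Since E_S < E_T, lowering the temperature improves selectivity toward S.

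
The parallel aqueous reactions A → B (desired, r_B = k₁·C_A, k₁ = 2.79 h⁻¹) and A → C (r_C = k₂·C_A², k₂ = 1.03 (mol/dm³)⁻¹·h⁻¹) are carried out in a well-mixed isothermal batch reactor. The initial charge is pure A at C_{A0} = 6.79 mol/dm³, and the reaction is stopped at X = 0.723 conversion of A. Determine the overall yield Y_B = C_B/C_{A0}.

0.290

C_A = C_{A0}(1−X) = 1.881 mol/dm³.
Along a PFR/batch, dC_B/dC_A = −r_B/(r_B+r_C) = −k₁/(k₁+k₂·C_A).
Integrating from C_{A0} to C_A: C_B = (2.79/1.03)·ln[(2.79+1.03·6.79)/(2.79+1.03·1.88)] = 2.709·ln(9.784/4.727) = 1.970 mol/dm³.
Y_B = C_B/C_{A0} = 1.970/6.79 = 0.290.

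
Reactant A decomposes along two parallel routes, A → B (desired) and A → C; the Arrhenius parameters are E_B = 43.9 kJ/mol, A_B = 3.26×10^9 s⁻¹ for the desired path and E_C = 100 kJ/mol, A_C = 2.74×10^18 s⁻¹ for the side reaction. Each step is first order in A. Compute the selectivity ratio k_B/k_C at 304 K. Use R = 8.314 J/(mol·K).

5.19

With equal orders, S_{B/C} = k_B/k_C = (A_B/A_C)·exp[(E_C−E_B)/(RT)].
(E_C−E_B)/(RT) = (100−43.9)×10³/(8.314×304) = 56100/2527 = 22.20.
k_B/k_C = (3.26×10^9/2.74×10^18)·exp(22.20) = 1.190×10^-9 × 4.362×10^9 = 5.19.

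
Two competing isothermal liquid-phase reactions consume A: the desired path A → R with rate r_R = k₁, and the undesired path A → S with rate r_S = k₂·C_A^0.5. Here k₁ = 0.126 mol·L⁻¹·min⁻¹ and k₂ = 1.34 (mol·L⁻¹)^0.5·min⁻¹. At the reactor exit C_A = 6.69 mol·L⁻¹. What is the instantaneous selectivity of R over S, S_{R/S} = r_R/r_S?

S_{R/S} = r_R/r_S = (k₁)/(k₂·C_A^0.5) = (k₁/k₂)·C_A^-0.5.
= (0.126) / (1.34×6.690^0.5) = 0.1260/3.466 = 0.0364.
The undesired path is higher order in A, so low C_A (CSTR or dilute feed) favours R.

0.0364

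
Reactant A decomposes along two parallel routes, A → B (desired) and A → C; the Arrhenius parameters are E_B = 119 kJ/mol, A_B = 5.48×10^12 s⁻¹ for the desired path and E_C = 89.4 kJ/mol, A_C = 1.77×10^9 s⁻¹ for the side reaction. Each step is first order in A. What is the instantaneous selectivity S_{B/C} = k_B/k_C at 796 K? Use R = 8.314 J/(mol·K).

35.3

Since both paths have the same order in A, the concentration cancels and S_{B/C} = k_B/k_C = (A_B/A_C)·exp[(E_C−E_B)/(RT)].
(E_C−E_B)/(RT) = (89.4−119)×10³/(8.314×796) = -29600/6618 = -4.473.
k_B/k_C = (5.48×10^12/1.77×10^9)·exp(-4.473) = 3096 × 0.01142 = 35.3.
Since E_B > E_C, raising the temperature improves selectivity toward B.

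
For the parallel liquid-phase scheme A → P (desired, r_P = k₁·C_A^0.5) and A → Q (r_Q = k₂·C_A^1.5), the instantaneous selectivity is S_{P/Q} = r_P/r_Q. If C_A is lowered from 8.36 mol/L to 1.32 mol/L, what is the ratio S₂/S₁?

S_{P/Q} = (k₁/k₂)·C_A⁻¹, so S₂/S₁ = (C_{A,2}/C_{A,1})⁻¹.
= 8.36/1.32 = 6.33.
Selectivity toward P rises as C_A falls — low-concentration operation is favoured.

6.33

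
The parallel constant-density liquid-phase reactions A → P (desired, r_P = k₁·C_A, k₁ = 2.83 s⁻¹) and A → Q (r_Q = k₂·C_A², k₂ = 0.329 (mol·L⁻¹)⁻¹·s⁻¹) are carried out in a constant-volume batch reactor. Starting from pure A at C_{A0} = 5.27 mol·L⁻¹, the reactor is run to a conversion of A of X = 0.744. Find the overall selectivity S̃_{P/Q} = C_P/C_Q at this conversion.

C_A = C_{A0}(1−X) = 1.349 mol·L⁻¹.
Along a PFR/batch, dC_P/dC_A = −r_P/(r_P+r_Q) = −k₁/(k₁+k₂·C_A).
Integrating from C_{A0} to C_A: C_P = (2.83/0.329)·ln[(2.83+0.329·5.27)/(2.83+0.329·1.35)] = 8.602·ln(4.564/3.274) = 2.857 mol·L⁻¹.
C_Q = (C_{A0}−C_A)−C_P = 1.063 mol·L⁻¹; S̃_{P/Q} = 2.857/1.063 = 2.69.

2.69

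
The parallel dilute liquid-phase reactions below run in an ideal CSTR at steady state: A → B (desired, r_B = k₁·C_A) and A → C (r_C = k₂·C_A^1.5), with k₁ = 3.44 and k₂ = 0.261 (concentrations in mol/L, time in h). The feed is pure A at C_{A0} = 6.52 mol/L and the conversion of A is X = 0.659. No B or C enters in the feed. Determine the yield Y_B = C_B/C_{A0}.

0.592

Exit C_A = C_{A0}(1−X) = 6.52×0.341 = 2.223 mol/L.
In a CSTR the entire volume is at exit conditions, so r_B = 3.44×2.223 = 7.648 and r_C = 0.261×2.223^1.5 = 0.8653.
Fraction of consumed A going to B: r_B/(r_B+r_C) = 0.8984.
C_B = 0.8984·C_{A0}·X = 0.8984×6.52×0.659 = 3.86 mol/L; Y_B = C_B/C_{A0} = 0.592.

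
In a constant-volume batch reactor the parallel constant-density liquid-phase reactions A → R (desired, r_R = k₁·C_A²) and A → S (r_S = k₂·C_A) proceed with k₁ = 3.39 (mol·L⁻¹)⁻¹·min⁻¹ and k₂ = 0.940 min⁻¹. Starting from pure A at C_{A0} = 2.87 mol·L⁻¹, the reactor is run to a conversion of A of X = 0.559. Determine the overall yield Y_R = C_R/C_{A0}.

0.490

C_A = C_{A0}(1−X) = 1.266 mol·L⁻¹.
Along a PFR/batch, dC_S/dC_A = −r_S/(r_R+r_S) = −k₂/(k₂+k₁·C_A).
Integrating from C_{A0} to C_A: C_S = (0.940/3.39)·ln[(0.940+3.39·2.87)/(0.940+3.39·1.27)] = 0.2773·ln(10.67/5.231) = 0.1977 mol·L⁻¹.
Then C_R = (C_{A0}−C_A) − C_S = 1.604 − 0.1977 = 1.407 mol·L⁻¹.
Y_R = C_R/C_{A0} = 1.407/2.87 = 0.490.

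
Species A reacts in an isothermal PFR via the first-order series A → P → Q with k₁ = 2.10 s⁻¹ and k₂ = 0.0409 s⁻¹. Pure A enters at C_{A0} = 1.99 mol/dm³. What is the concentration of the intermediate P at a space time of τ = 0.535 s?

1.33 mol/dm³

The intermediate concentration in a first-order A→B→C sequence is C_P = k₁C_{A0}(e^(−k₁τ) − e^(−k₂τ))/(k₂−k₁).
e^(−k₁τ) = e^(−2.10×0.535) = e^(−1.124) = 0.3251; e^(−k₂τ) = e^(−0.02188) = 0.9784.
C_P = 2.10×1.99/(0.0409−2.10) × (0.3251−0.9784) = (-2.030)×(-0.6532) = 1.326 mol/dm³.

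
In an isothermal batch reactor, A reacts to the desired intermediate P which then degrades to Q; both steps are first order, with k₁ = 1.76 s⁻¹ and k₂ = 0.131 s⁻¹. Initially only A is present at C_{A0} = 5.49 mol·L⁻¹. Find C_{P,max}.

Evaluating C_P at t_opt = ln(k₂/k₁)/(k₂−k₁) gives C_{P,max}/C_{A0} = (k₁/k₂)^[k₂/(k₂−k₁)].
= (1.76/0.131)^(0.131/(0.131−1.76)) = (13.44)^(-0.08042) = 0.8115.
C_{P,max} = 0.8115×5.49 = 4.45 mol·L⁻¹.

4.45 mol·L⁻¹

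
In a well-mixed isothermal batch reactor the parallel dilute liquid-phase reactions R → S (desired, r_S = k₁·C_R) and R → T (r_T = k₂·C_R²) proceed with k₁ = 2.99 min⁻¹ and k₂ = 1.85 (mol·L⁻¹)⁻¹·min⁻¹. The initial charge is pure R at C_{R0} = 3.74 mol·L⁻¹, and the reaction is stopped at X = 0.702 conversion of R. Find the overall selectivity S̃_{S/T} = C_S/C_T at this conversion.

0.709

C_R = C_{R0}(1−X) = 1.115 mol·L⁻¹.
Along a PFR/batch, dC_S/dC_R = −r_S/(r_S+r_T) = −k₁/(k₁+k₂·C_R).
Integrating from C_{R0} to C_R: C_S = (2.99/1.85)·ln[(2.99+1.85·3.74)/(2.99+1.85·1.11)] = 1.616·ln(9.909/5.052) = 1.089 mol·L⁻¹.
C_T = (C_{R0}−C_R)−C_S = 1.537 mol·L⁻¹; S̃_{S/T} = 1.089/1.537 = 0.709.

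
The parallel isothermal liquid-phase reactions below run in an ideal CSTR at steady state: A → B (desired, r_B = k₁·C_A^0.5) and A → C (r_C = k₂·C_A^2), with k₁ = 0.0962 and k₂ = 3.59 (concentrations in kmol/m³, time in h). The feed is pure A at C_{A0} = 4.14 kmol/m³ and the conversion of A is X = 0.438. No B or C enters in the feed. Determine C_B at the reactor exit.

0.0136 kmol/m³

Exit C_A = C_{A0}(1−X) = 4.14×0.562 = 2.327 kmol/m³.
Rates in a CSTR are evaluated at the outlet concentration: r_B = 0.0962×2.327^0.5 = 0.1467, r_C = 3.59×2.327^2 = 19.43.
Fraction of consumed A going to B: r_B/(r_B+r_C) = 0.007494.
C_B = 0.007494·C_{A0}·X = 0.007494×4.14×0.438 = 0.0136 kmol/m³.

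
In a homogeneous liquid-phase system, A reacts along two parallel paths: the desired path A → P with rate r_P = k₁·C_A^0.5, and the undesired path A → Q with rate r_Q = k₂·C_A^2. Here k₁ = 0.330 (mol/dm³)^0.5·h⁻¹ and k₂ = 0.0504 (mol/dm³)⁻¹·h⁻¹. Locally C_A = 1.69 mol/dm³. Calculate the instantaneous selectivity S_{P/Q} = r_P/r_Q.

2.98

S_{P/Q} = r_P/r_Q = (k₁·C_A^0.5)/(k₂·C_A^2) = (k₁/k₂)·C_A^-1.5.
= (0.330×1.690^0.5) / (0.0504×1.690^2) = 0.4290/0.1439 = 2.98.
The undesired path is higher order in A, so low C_A (CSTR or dilute feed) favours P.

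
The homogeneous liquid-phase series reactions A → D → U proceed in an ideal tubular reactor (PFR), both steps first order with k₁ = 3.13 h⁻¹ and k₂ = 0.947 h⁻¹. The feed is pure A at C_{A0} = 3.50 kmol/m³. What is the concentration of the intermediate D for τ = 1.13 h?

For first-order series with pure A initially, C_D(τ) = k₁C_{A0}/(k₂−k₁)·(e^(−k₁τ) − e^(−k₂τ)).
e^(−k₁τ) = e^(−3.13×1.13) = e^(−3.537) = 0.02910; e^(−k₂τ) = e^(−1.070) = 0.3430.
C_D = 3.13×3.50/(0.947−3.13) × (0.02910−0.3430) = (-5.018)×(-0.3139) = 1.575 kmol/m³.

1.58 kmol/m³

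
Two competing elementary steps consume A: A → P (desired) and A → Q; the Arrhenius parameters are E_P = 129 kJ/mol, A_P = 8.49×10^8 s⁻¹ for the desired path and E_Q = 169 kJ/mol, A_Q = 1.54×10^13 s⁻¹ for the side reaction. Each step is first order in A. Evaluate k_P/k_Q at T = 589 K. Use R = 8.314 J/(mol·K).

Since both paths have the same order in A, the concentration cancels and S_{P/Q} = k_P/k_Q = (A_P/A_Q)·exp[(E_Q−E_P)/(RT)].
(E_Q−E_P)/(RT) = (169−129)×10³/(8.314×589) = 40000/4897 = 8.168.
k_P/k_Q = (8.49×10^8/1.54×10^13)·exp(8.168) = 5.513×10^-5 × 3528 = 0.194.
Since E_P < E_Q, lowering the temperature improves selectivity toward P.

0.194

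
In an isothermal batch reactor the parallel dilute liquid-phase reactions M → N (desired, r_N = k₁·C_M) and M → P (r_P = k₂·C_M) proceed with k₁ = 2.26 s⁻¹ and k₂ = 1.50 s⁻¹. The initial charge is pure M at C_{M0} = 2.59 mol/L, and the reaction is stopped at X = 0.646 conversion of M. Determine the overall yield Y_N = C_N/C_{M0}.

0.388

C_M = C_{M0}(1−X) = 0.9169 mol/L.
Both paths are first order in M, so the instantaneous fraction to N is constant: dC_N/d(−C_M) = k₁/(k₁+k₂) = 0.6011.
C_N = 0.6011·(C_{M0}−C_M) = 0.6011×1.673 = 1.01 mol/L.
Y_N = C_N/C_{M0} = 1.006/2.59 = 0.388.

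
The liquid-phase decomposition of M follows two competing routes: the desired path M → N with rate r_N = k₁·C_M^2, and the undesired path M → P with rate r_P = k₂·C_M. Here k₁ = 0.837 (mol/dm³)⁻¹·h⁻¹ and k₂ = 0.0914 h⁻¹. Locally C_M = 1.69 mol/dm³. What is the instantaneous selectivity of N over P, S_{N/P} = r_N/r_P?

15.5

S_{N/P} = r_N/r_P = (k₁·C_M^2)/(k₂·C_M) = (k₁/k₂)·C_M.
= (0.837×1.690^2) / (0.0914×1.690) = 2.391/0.1545 = 15.5.
Since the desired path is higher order in M, keeping C_M high (PFR or concentrated feed) favours N.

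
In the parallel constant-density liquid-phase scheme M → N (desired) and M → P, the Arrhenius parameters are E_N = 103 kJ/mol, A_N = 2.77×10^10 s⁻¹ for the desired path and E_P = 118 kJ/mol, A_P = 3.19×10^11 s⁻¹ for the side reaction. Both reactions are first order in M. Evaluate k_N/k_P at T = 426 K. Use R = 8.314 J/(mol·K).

With equal orders, S_{N/P} = k_N/k_P = (A_N/A_P)·exp[(E_P−E_N)/(RT)].
(E_P−E_N)/(RT) = (118−103)×10³/(8.314×426) = 15000/3542 = 4.235.
k_N/k_P = (2.77×10^10/3.19×10^11)·exp(4.235) = 0.08683 × 69.07 = 6.00.

6.00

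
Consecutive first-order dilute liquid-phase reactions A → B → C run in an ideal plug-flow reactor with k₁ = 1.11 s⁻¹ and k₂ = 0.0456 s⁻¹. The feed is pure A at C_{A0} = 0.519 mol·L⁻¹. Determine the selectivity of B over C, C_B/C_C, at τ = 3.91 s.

Solving the coupled first-order balances gives C_B(τ) = [k₁/(k₂−k₁)]·C_{A0}·(e^(−k₁τ) − e^(−k₂τ)).
e^(−k₁τ) = e^(−1.11×3.91) = e^(−4.340) = 0.01304; e^(−k₂τ) = e^(−0.1783) = 0.8367.
C_B = 1.11×0.519/(0.0456−1.11) × (0.01304−0.8367) = (-0.5412)×(-0.8237) = 0.4458 mol·L⁻¹.
C_A = C_{A0}e^(−k₁τ) = 0.006765 mol·L⁻¹, so C_C = C_{A0}−C_A−C_B = 0.06644 mol·L⁻¹; C_B/C_C = 6.71.

6.71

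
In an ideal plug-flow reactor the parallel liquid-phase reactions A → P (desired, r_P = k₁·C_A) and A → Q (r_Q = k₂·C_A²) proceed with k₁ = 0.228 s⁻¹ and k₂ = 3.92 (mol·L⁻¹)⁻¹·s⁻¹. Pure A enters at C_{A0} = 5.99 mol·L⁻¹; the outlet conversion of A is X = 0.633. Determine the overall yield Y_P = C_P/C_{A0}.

0.00957

C_A = C_{A0}(1−X) = 2.198 mol·L⁻¹.
Along a PFR/batch, dC_P/dC_A = −r_P/(r_P+r_Q) = −k₁/(k₁+k₂·C_A).
Integrating from C_{A0} to C_A: C_P = (0.228/3.92)·ln[(0.228+3.92·5.99)/(0.228+3.92·2.20)] = 0.05816·ln(23.71/8.845) = 0.05735 mol·L⁻¹.
Y_P = C_P/C_{A0} = 0.05735/5.99 = 0.00957.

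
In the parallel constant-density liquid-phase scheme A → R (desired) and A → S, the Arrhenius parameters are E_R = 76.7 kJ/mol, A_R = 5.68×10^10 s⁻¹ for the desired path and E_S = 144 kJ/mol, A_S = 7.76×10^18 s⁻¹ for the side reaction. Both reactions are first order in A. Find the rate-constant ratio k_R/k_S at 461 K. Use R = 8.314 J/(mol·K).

0.309

k_R/k_S = (A_R/A_S)·exp[−(E_R−E_S)/(RT)] = (A_R/A_S)·exp[(E_S−E_R)/(RT)].
(E_S−E_R)/(RT) = (144−76.7)×10³/(8.314×461) = 67300/3833 = 17.56.
k_R/k_S = (5.68×10^10/7.76×10^18)·exp(17.56) = 7.320×10^-9 × 4.225×10^7 = 0.309.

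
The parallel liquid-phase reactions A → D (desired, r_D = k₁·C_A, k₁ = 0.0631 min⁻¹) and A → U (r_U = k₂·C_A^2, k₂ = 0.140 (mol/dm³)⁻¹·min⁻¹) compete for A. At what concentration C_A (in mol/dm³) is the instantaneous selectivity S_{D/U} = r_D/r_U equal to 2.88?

S_{D/U} = (k₁/k₂)·C_A⁻¹ ⇒ C_A = (S·k₂/k₁)^(-1).
= (2.88×0.140/0.0631)^(-1) = (6.390)^(-1) = 0.156 mol/dm³.

0.156 mol/dm³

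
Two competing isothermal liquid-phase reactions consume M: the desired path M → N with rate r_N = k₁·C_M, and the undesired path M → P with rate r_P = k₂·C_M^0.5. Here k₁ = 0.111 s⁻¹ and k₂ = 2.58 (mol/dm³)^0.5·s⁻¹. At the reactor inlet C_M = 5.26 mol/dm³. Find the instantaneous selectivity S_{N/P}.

0.0987

S_{N/P} = r_N/r_P = (k₁·C_M)/(k₂·C_M^0.5) = (k₁/k₂)·C_M^0.5.
= (0.111×5.260) / (2.58×5.260^0.5) = 0.5839/5.917 = 0.0987.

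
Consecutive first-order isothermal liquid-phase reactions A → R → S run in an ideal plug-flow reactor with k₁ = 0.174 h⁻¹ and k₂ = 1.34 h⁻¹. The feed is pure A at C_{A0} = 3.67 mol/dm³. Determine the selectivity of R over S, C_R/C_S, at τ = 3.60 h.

For first-order series with pure A initially, C_R(τ) = k₁C_{A0}/(k₂−k₁)·(e^(−k₁τ) − e^(−k₂τ)).
e^(−k₁τ) = e^(−0.174×3.60) = e^(−0.6264) = 0.5345; e^(−k₂τ) = e^(−4.824) = 0.008035.
C_R = 0.174×3.67/(1.34−0.174) × (0.5345−0.008035) = 0.5477×0.5265 = 0.2883 mol/dm³.
C_A = C_{A0}e^(−k₁τ) = 1.962 mol/dm³, so C_S = C_{A0}−C_A−C_R = 1.420 mol/dm³; C_R/C_S = 0.203.

0.203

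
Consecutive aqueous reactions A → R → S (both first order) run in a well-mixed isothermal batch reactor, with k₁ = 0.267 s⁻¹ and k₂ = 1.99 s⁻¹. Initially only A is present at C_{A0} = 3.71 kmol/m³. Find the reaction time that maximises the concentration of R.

The intermediate peaks when r₁ = r₂, i.e. k₁e^(−k₁t) = k₂e^(−k₂t), giving t_opt = ln(k₂/k₁)/(k₂−k₁).
= ln(1.99/0.267)/(1.99−0.267) = ln(7.453)/1.723 = 2.009/1.723 = 1.17 s.

1.17 s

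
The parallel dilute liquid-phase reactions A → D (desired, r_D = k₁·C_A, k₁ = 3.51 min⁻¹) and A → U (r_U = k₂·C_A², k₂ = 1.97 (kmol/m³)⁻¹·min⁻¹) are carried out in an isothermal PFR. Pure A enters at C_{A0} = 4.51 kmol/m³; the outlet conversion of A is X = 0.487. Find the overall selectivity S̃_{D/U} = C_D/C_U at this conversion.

0.534

C_A = C_{A0}(1−X) = 2.314 kmol/m³.
Along a PFR/batch, dC_D/dC_A = −r_D/(r_D+r_U) = −k₁/(k₁+k₂·C_A).
Integrating from C_{A0} to C_A: C_D = (3.51/1.97)·ln[(3.51+1.97·4.51)/(3.51+1.97·2.31)] = 1.782·ln(12.39/8.068) = 0.7650 kmol/m³.
C_U = (C_{A0}−C_A)−C_D = 1.431 kmol/m³; S̃_{D/U} = 0.7650/1.431 = 0.534.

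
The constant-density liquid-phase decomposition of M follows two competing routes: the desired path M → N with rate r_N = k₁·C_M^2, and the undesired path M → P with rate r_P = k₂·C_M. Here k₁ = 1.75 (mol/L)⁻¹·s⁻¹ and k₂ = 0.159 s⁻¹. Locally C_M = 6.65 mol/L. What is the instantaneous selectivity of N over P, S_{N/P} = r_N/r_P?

S_{N/P} = r_N/r_P = (k₁·C_M^2)/(k₂·C_M) = (k₁/k₂)·C_M.
= (1.75×6.650^2) / (0.159×6.650) = 77.39/1.057 = 73.2.

73.2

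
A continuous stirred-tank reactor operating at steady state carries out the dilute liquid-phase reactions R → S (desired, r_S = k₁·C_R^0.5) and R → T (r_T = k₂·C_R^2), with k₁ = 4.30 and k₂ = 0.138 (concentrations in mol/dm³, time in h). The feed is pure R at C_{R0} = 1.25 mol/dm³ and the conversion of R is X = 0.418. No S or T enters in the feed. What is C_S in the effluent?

Exit C_R = C_{R0}(1−X) = 1.25×0.582 = 0.7275 mol/dm³.
Rates in a CSTR are evaluated at the outlet concentration: r_S = 4.30×0.7275^0.5 = 3.668, r_T = 0.138×0.7275^2 = 0.07304.
Fraction of consumed R going to S: r_S/(r_S+r_T) = 0.9805.
C_S = 0.9805·C_{R0}·X = 0.9805×1.25×0.418 = 0.512 mol/dm³.

0.512 mol/dm³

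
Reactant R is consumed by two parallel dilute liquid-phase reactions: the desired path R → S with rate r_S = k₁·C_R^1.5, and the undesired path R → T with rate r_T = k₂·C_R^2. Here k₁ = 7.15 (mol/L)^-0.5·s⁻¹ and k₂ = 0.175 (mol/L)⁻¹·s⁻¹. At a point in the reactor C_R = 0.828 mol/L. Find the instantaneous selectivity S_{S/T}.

S_{S/T} = r_S/r_T = (k₁·C_R^1.5)/(k₂·C_R^2) = (k₁/k₂)·C_R^-0.5.
= (7.15×0.8280^1.5) / (0.175×0.8280^2) = 5.387/0.1200 = 44.9.
The undesired path is higher order in R, so low C_R (CSTR or dilute feed) favours S.

44.9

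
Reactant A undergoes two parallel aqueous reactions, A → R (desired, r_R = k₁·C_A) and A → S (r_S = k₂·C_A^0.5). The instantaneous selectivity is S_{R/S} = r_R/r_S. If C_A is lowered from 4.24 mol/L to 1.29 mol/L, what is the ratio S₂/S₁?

S_{R/S} = (k₁/k₂)·C_A^0.5, so S₂/S₁ = (C_{A,2}/C_{A,1})^0.5.
= (1.29/4.24)^0.5 = (0.3042)^0.5 = 0.552.

0.552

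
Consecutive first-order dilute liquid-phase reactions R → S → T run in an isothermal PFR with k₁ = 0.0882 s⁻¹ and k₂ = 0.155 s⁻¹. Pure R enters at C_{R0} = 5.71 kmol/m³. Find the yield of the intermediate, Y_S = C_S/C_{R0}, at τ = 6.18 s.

For first-order series with pure R initially, C_S(τ) = k₁C_{R0}/(k₂−k₁)·(e^(−k₁τ) − e^(−k₂τ)).
e^(−k₁τ) = e^(−0.0882×6.18) = e^(−0.5451) = 0.5798; e^(−k₂τ) = e^(−0.9579) = 0.3837.
C_S = 0.0882×5.71/(0.155−0.0882) × (0.5798−0.3837) = 7.539×0.1961 = 1.478 kmol/m³.
Y_S = C_S/C_{R0} = 1.478/5.71 = 0.259.

0.259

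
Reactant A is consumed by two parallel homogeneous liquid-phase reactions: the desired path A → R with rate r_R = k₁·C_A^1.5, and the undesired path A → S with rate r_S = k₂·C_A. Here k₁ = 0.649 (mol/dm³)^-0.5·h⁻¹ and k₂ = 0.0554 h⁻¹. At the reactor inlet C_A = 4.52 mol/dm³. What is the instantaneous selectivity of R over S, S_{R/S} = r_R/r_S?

24.9

S_{R/S} = r_R/r_S = (k₁·C_A^1.5)/(k₂·C_A) = (k₁/k₂)·C_A^0.5.
= (0.649×4.520^1.5) / (0.0554×4.520) = 6.237/0.2504 = 24.9.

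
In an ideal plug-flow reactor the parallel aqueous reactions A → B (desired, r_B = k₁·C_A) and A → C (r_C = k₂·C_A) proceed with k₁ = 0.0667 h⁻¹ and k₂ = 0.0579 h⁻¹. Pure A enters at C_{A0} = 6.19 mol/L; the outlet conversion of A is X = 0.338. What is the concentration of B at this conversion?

C_A = C_{A0}(1−X) = 4.098 mol/L.
Both paths are first order in A, so the instantaneous fraction to B is constant: dC_B/d(−C_A) = k₁/(k₁+k₂) = 0.5353.
C_B = 0.5353·(C_{A0}−C_A) = 0.5353×2.092 = 1.12 mol/L.

1.12 mol/L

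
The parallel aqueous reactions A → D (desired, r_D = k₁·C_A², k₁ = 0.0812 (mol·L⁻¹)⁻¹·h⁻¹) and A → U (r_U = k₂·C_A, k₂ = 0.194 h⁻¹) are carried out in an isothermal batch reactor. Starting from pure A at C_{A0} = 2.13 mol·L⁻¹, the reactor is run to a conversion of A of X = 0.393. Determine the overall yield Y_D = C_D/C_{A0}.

C_A = C_{A0}(1−X) = 1.293 mol·L⁻¹.
Along a PFR/batch, dC_U/dC_A = −r_U/(r_D+r_U) = −k₂/(k₂+k₁·C_A).
Integrating from C_{A0} to C_A: C_U = (0.194/0.0812)·ln[(0.194+0.0812·2.13)/(0.194+0.0812·1.29)] = 2.389·ln(0.3670/0.2990) = 0.4894 mol·L⁻¹.
Then C_D = (C_{A0}−C_A) − C_U = 0.8371 − 0.4894 = 0.3477 mol·L⁻¹.
Y_D = C_D/C_{A0} = 0.3477/2.13 = 0.163.

0.163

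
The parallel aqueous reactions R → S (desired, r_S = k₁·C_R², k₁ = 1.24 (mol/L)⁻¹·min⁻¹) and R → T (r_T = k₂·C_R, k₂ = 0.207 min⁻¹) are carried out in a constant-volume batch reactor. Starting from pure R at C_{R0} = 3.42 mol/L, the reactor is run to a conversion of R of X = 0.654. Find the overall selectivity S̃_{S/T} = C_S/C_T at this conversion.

C_R = C_{R0}(1−X) = 1.183 mol/L.
Along a PFR/batch, dC_T/dC_R = −r_T/(r_S+r_T) = −k₂/(k₂+k₁·C_R).
Integrating from C_{R0} to C_R: C_T = (0.207/1.24)·ln[(0.207+1.24·3.42)/(0.207+1.24·1.18)] = 0.1669·ln(4.448/1.674) = 0.1631 mol/L.
Then C_S = (C_{R0}−C_R) − C_T = 2.237 − 0.1631 = 2.074 mol/L.
S̃_{S/T} = C_S/C_T = 2.074/0.1631 = 12.7.

12.7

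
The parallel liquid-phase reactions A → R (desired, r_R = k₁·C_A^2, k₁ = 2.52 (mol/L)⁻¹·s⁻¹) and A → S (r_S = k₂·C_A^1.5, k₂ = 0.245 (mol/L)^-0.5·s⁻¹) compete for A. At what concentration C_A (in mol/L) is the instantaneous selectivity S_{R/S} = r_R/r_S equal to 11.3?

1.21 mol/L

S_{R/S} = (k₁/k₂)·C_A^0.5 ⇒ C_A = (S·k₂/k₁)^(2).
= (11.3×0.245/2.52)^(2) = (1.099)^(2) = 1.21 mol/L.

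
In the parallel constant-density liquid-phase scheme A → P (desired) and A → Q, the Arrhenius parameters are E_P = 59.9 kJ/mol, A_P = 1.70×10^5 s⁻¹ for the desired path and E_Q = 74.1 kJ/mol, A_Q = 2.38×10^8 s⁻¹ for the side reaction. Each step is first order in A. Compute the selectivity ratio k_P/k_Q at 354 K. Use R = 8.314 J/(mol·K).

0.0890

Since both paths have the same order in A, the concentration cancels and S_{P/Q} = k_P/k_Q = (A_P/A_Q)·exp[(E_Q−E_P)/(RT)].
(E_Q−E_P)/(RT) = (74.1−59.9)×10³/(8.314×354) = 14200/2943 = 4.825.
k_P/k_Q = (1.70×10^5/2.38×10^8)·exp(4.825) = 7.143×10^-4 × 124.6 = 0.0890.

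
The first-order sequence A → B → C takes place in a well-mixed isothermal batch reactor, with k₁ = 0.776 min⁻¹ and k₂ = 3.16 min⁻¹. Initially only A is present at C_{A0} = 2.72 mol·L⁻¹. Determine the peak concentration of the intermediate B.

For a first-order series the maximum intermediate yield is C_{B,max}/C_{A0} = (k₁/k₂)^[k₂/(k₂−k₁)].
= (0.776/3.16)^(3.16/(3.16−0.776)) = (0.2456)^(1.326) = 0.1555.
C_{B,max} = 0.1555×2.72 = 0.423 mol·L⁻¹.

0.423 mol·L⁻¹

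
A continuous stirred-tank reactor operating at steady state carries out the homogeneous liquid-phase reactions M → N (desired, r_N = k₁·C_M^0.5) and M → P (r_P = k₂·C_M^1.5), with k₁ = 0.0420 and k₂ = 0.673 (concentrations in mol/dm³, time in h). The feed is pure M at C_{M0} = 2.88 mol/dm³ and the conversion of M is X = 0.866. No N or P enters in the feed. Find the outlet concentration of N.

0.347 mol/dm³

Exit C_M = C_{M0}(1−X) = 2.88×0.134 = 0.3859 mol/dm³.
A CSTR operates uniformly at the exit composition, giving r_N = 0.02609 and r_P = 0.1613 (each k·C_M^n at C_M = 0.3859).
Fraction of consumed M going to N: r_N/(r_N+r_P) = 0.1392.
C_N = 0.1392·C_{M0}·X = 0.1392×2.88×0.866 = 0.347 mol/dm³.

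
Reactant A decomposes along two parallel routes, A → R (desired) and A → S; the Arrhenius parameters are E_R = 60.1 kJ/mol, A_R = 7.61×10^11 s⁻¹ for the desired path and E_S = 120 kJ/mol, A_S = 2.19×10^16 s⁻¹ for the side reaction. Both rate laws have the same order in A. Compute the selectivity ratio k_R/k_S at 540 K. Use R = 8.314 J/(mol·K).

21.6

With equal orders, S_{R/S} = k_R/k_S = (A_R/A_S)·exp[(E_S−E_R)/(RT)].
(E_S−E_R)/(RT) = (120−60.1)×10³/(8.314×540) = 59900/4490 = 13.34.
k_R/k_S = (7.61×10^11/2.19×10^16)·exp(13.34) = 3.475×10^-5 × 6.229×10^5 = 21.6.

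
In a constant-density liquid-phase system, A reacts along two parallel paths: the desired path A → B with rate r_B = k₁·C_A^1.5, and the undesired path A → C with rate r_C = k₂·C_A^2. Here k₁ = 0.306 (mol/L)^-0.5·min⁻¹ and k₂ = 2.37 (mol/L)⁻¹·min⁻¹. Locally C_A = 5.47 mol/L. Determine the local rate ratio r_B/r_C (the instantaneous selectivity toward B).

S_{B/C} = r_B/r_C = (k₁·C_A^1.5)/(k₂·C_A^2) = (k₁/k₂)·C_A^-0.5.
= (0.306×5.470^1.5) / (2.37×5.470^2) = 3.915/70.91 = 0.0552.

0.0552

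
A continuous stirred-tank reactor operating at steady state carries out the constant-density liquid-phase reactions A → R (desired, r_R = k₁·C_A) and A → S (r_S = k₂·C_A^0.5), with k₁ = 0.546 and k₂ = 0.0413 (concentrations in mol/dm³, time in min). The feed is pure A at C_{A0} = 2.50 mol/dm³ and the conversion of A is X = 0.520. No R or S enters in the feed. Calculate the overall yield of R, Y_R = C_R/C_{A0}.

0.486

Exit C_A = C_{A0}(1−X) = 2.50×0.480 = 1.200 mol/dm³.
A CSTR operates uniformly at the exit composition, giving r_R = 0.6552 and r_S = 0.04524 (each k·C_A^n at C_A = 1.200).
Fraction of consumed A going to R: r_R/(r_R+r_S) = 0.9354.
C_R = 0.9354·C_{A0}·X = 0.9354×2.50×0.520 = 1.22 mol/dm³; Y_R = C_R/C_{A0} = 0.486.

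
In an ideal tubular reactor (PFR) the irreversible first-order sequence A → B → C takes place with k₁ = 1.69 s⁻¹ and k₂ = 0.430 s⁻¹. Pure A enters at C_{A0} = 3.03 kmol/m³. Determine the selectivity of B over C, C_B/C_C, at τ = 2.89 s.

0.612

The intermediate concentration in a first-order A→B→C sequence is C_B = k₁C_{A0}(e^(−k₁τ) − e^(−k₂τ))/(k₂−k₁).
e^(−k₁τ) = e^(−1.69×2.89) = e^(−4.884) = 0.007566; e^(−k₂τ) = e^(−1.243) = 0.2886.
C_B = 1.69×3.03/(0.430−1.69) × (0.007566−0.2886) = (-4.064)×(-0.2810) = 1.142 kmol/m³.
C_A = C_{A0}e^(−k₁τ) = 0.02292 kmol/m³, so C_C = C_{A0}−C_A−C_B = 1.865 kmol/m³; C_B/C_C = 0.612.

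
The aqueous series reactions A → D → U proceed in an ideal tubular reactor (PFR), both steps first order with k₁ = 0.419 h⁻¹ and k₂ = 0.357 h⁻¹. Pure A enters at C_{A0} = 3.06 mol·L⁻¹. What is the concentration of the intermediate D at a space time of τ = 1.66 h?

The intermediate concentration in a first-order A→B→C sequence is C_D = k₁C_{A0}(e^(−k₁τ) − e^(−k₂τ))/(k₂−k₁).
e^(−k₁τ) = e^(−0.419×1.66) = e^(−0.6955) = 0.4988; e^(−k₂τ) = e^(−0.5926) = 0.5529.
C_D = 0.419×3.06/(0.357−0.419) × (0.4988−0.5529) = (-20.68)×(-0.05407) = 1.118 mol·L⁻¹.

1.12 mol·L⁻¹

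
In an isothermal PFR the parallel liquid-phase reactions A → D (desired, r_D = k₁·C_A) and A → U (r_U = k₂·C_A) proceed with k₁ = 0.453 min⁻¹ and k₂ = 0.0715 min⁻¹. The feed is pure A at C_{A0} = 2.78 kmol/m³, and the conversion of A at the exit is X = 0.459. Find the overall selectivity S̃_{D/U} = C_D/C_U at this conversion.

6.34

C_A = C_{A0}(1−X) = 1.504 kmol/m³.
Both paths are first order in A, so the instantaneous fraction to D is constant: dC_D/d(−C_A) = k₁/(k₁+k₂) = 0.8637.
C_D = 0.8637·(C_{A0}−C_A) = 0.8637×1.276 = 1.10 kmol/m³.
C_U = (C_{A0}−C_A)−C_D = 0.1739 kmol/m³; S̃_{D/U} = 1.102/0.1739 = 6.34.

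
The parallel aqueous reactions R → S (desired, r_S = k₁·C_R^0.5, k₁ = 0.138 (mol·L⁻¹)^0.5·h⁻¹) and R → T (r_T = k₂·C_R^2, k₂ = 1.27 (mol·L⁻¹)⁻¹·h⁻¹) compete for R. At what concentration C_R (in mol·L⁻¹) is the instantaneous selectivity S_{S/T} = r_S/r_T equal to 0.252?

0.571 mol·L⁻¹

S_{S/T} = (k₁/k₂)·C_R^-1.5 ⇒ C_R = (S·k₂/k₁)^(1/(-1.5)).
= (0.252×1.27/0.138)^(-0.6667) = (2.319)^(-0.6667) = 0.571 mol·L⁻¹.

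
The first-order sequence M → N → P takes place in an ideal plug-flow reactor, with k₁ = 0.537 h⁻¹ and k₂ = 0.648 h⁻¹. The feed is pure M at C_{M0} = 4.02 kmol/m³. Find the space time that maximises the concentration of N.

1.69 h

For first-order series the maximum of C_N occurs at τ_opt = ln(k₂/k₁)/(k₂−k₁).
= ln(0.648/0.537)/(0.648−0.537) = ln(1.207)/0.1110 = 0.1879/0.1110 = 1.69 h.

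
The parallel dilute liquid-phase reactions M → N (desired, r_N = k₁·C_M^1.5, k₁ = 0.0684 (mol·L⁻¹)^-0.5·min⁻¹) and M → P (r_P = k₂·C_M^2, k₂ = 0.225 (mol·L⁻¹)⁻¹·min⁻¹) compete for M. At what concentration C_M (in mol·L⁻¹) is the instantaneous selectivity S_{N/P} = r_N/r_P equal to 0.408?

0.555 mol·L⁻¹

S_{N/P} = (k₁/k₂)·C_M^-0.5 ⇒ C_M = (S·k₂/k₁)^(-2).
= (0.408×0.225/0.0684)^(-2) = (1.342)^(-2) = 0.555 mol·L⁻¹.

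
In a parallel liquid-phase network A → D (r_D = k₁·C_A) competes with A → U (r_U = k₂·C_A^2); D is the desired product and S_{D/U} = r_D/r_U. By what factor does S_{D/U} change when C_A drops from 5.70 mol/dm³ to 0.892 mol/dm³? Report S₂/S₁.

6.39

S_{D/U} = (k₁/k₂)·C_A⁻¹, so S₂/S₁ = (C_{A,2}/C_{A,1})⁻¹.
= 5.70/0.892 = 6.39.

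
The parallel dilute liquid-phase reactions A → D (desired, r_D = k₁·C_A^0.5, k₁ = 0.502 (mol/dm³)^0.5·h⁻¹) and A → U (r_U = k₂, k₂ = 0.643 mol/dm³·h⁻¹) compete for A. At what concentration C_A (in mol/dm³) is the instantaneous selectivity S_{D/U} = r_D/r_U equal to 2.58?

S_{D/U} = (k₁/k₂)·C_A^0.5 ⇒ C_A = (S·k₂/k₁)^(2).
= (2.58×0.643/0.502)^(2) = (3.305)^(2) = 10.9 mol/dm³.

10.9 mol/dm³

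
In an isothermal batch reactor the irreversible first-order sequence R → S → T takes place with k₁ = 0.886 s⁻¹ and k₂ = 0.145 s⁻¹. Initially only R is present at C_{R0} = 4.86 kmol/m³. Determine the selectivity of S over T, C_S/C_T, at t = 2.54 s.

3.63

For first-order series with pure R initially, C_S(t) = k₁C_{R0}/(k₂−k₁)·(e^(−k₁t) − e^(−k₂t)).
e^(−k₁t) = e^(−0.886×2.54) = e^(−2.250) = 0.1054; e^(−k₂t) = e^(−0.3683) = 0.6919.
C_S = 0.886×4.86/(0.145−0.886) × (0.1054−0.6919) = (-5.811)×(-0.5866) = 3.408 kmol/m³.
C_R = C_{R0}e^(−k₁t) = 0.5120 kmol/m³, so C_T = C_{R0}−C_R−C_S = 0.9395 kmol/m³; C_S/C_T = 3.63.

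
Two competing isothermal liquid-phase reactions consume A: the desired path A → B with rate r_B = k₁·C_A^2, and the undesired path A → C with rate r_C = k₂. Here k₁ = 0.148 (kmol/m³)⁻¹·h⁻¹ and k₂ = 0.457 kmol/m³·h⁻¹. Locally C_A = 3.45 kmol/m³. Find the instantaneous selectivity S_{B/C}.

S_{B/C} = r_B/r_C = (k₁·C_A^2)/(k₂) = (k₁/k₂)·C_A^2.
= (0.148×3.450^2) / (0.457) = 1.762/0.4570 = 3.85.
Since the desired path is higher order in A, keeping C_A high (PFR or concentrated feed) favours B.

3.85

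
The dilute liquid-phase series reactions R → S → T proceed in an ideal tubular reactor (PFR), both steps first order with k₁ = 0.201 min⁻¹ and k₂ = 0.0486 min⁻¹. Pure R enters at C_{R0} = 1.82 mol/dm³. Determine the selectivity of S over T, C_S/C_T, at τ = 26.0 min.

For first-order series with pure R initially, C_S(τ) = k₁C_{R0}/(k₂−k₁)·(e^(−k₁τ) − e^(−k₂τ)).
e^(−k₁τ) = e^(−0.201×26.0) = e^(−5.226) = 0.005375; e^(−k₂τ) = e^(−1.264) = 0.2826.
C_S = 0.201×1.82/(0.0486−0.201) × (0.005375−0.2826) = (-2.400)×(-0.2773) = 0.6655 mol/dm³.
C_R = C_{R0}e^(−k₁τ) = 0.009782 mol/dm³, so C_T = C_{R0}−C_R−C_S = 1.145 mol/dm³; C_S/C_T = 0.581.

0.581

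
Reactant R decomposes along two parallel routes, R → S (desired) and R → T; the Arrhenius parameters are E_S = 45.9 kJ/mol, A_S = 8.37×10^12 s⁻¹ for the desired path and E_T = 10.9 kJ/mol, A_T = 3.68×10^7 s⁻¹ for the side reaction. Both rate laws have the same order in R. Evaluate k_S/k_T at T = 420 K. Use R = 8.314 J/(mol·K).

10.1

Since both paths have the same order in R, the concentration cancels and S_{S/T} = k_S/k_T = (A_S/A_T)·exp[(E_T−E_S)/(RT)].
(E_T−E_S)/(RT) = (10.9−45.9)×10³/(8.314×420) = -35000/3492 = -10.02.
k_S/k_T = (8.37×10^12/3.68×10^7)·exp(-10.02) = 2.274×10^5 × 4.436×10^-5 = 10.1.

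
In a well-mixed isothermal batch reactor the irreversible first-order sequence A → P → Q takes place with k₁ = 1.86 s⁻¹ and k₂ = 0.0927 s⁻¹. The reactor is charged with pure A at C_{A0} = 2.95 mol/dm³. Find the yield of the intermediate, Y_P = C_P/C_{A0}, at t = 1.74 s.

0.854

For first-order series with pure A initially, C_P(t) = k₁C_{A0}/(k₂−k₁)·(e^(−k₁t) − e^(−k₂t)).
e^(−k₁t) = e^(−1.86×1.74) = e^(−3.236) = 0.03931; e^(−k₂t) = e^(−0.1613) = 0.8510.
C_P = 1.86×2.95/(0.0927−1.86) × (0.03931−0.8510) = (-3.105)×(-0.8117) = 2.520 mol/dm³.
Y_P = C_P/C_{A0} = 2.520/2.95 = 0.854.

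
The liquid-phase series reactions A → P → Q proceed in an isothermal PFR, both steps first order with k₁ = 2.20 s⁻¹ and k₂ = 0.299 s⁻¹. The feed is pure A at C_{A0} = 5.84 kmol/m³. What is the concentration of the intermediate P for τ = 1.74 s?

For first-order series with pure A initially, C_P(τ) = k₁C_{A0}/(k₂−k₁)·(e^(−k₁τ) − e^(−k₂τ)).
e^(−k₁τ) = e^(−2.20×1.74) = e^(−3.828) = 0.02175; e^(−k₂τ) = e^(−0.5203) = 0.5944.
C_P = 2.20×5.84/(0.299−2.20) × (0.02175−0.5944) = (-6.759)×(-0.5726) = 3.870 kmol/m³.

3.87 kmol/m³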